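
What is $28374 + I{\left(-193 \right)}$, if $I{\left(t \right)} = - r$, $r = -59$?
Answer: $28433$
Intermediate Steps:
$I{\left(t \right)} = 59$ ($I{\left(t \right)} = \left(-1\right) \left(-59\right) = 59$)
$28374 + I{\left(-193 \right)} = 28374 + 59 = 28433$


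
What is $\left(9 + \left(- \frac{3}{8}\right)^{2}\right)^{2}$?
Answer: $\frac{342225}{4096} \approx 83.551$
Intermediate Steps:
$\left(9 + \left(- \frac{3}{8}\right)^{2}\right)^{2} = \left(9 + \frac{9}{64}\right)^{2} = \left(\frac{585}{64}\right)^{2} = \frac{342225}{4096}$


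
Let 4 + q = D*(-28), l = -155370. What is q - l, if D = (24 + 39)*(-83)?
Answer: 301778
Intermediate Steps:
D = -5229 (D = 63*(-83) = -5229)
q = 146408 (q = -4 - 5229*(-28) = -4 + 146412 = 146408)
q - l = 146408 - 1*(-155370) = 146408 + 155370 = 301778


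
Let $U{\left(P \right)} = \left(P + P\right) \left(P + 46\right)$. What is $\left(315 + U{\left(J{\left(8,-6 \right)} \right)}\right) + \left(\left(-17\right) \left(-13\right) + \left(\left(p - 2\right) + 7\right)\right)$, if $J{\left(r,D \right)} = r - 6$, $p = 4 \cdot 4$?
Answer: $749$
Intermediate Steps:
$p = 16$
$J{\left(r,D \right)} = -6 + r$
$U{\left(P \right)} = 2 P \left(46 + P\right)$
$\left(315 + U{\left(J{\left(8,-6 \right)} \right)}\right) + \left(\left(-17\right) \left(-13\right) + \left(\left(p - 2\right) + 7\right)\right) = \left(315 + 2 \left(-6 + 8\right) \left(46 + \left(-6 + 8\right)\right)\right) + \left(\left(-17\right) \left(-13\right) + \left(\left(16 - 2\right) + 7\right)\right) = \left(315 + 2 \cdot 2 \left(46 + 2\right)\right) + \left(221 + \left(14 + 7\right)\right) = \left(315 + 2 \cdot 2 \cdot 48\right) + \left(221 + 21\right) = \left(315 + 192\right) + 242 = 507 + 242 = 749$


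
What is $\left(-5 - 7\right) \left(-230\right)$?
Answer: $2760$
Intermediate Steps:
$\left(-5 - 7\right) \left(-230\right) = \left(-12\right) \left(-230\right) = 2760$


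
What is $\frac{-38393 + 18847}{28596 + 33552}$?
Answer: $- \frac{9773}{31074} \approx -0.31451$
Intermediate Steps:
$\frac{-38393 + 18847}{28596 + 33552} = - \frac{19546}{62148} = \left(-19546\right) \frac{1}{62148} = - \frac{9773}{31074}$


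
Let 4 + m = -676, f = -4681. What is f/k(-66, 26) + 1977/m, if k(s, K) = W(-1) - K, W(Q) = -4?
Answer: 312377/2040 ≈ 153.13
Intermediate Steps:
k(s, K) = -4 - K
m = -680 (m = -4 - 676 = -680)
f/k(-66, 26) + 1977/m = -4681/(-4 - 1*26) + 1977/(-680) = -4681/(-4 - 26) + 1977*(-1/680) = -4681/(-30) - 1977/680 = -4681*(-1/30) - 1977/680 = 4681/30 - 1977/680 = 312377/2040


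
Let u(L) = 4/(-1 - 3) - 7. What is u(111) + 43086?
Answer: 43078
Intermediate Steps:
u(L) = -8 (u(L) = 4/(-4) - 7 = -¼*4 - 7 = -1 - 7 = -8)
u(111) + 43086 = -8 + 43086 = 43078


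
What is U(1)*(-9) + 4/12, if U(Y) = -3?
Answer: 82/3 ≈ 27.333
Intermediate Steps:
U(1)*(-9) + 4/12 = -3*(-9) + 4/12 = 27 + 4*(1/12) = 27 + 1/3 = 82/3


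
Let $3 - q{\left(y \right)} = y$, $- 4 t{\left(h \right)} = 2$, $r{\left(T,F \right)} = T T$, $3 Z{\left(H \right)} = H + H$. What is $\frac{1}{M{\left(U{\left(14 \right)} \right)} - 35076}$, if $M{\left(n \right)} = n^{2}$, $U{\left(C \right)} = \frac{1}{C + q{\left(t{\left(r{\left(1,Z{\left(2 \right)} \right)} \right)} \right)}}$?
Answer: $- \frac{1225}{42968096} \approx -2.851 \cdot 10^{-5}$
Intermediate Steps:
$Z{\left(H \right)} = \frac{2 H}{3}$ ($Z{\left(H \right)} = \frac{H + H}{3} = \frac{2 H}{3}$)
$r{\left(T,F \right)} = T^{2}$
$t{\left(h \right)} = - \frac{1}{2}$ ($t{\left(h \right)} = \left(- \frac{1}{4}\right) 2 = - \frac{1}{2}$)
$q{\left(y \right)} = 3 - y$
$U{\left(C \right)} = \frac{1}{\frac{7}{2} + C}$ ($U{\left(C \right)} = \frac{1}{C + \left(3 - - \frac{1}{2}\right)} = \frac{1}{C + \left(3 + \frac{1}{2}\right)} = \frac{1}{C + \frac{7}{2}} = \frac{1}{\frac{7}{2} + C}$)
$\frac{1}{M{\left(U{\left(14 \right)} \right)} - 35076} = \frac{1}{\left(\frac{2}{7 + 2 \cdot 14}\right)^{2} - 35076} = \frac{1}{\left(\frac{2}{7 + 28}\right)^{2} - 35076} = \frac{1}{\left(\frac{2}{35}\right)^{2} - 35076} = \frac{1}{\frac{4}{1225} - 35076} = \frac{1}{- \frac{42968096}{1225}} = - \frac{1225}{42968096}$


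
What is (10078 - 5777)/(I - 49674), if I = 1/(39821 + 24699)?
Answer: -25227320/291360589 ≈ -0.086585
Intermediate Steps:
I = 1/64520 ≈ 1.5499e-5
(10078 - 5777)/(I - 49674) = (10078 - 5777)/(1/64520 - 49674) = 4301/(-3204966479/64520) = 4301*(-64520/3204966479) = -25227320/291360589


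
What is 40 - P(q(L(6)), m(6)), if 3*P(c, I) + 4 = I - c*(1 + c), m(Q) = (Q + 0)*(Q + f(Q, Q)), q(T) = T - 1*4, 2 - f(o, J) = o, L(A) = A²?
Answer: 1168/3 ≈ 389.33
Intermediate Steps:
f(o, J) = 2 - o
q(T) = -4 + T (q(T) = T - 4 = -4 + T)
m(Q) = 2*Q (m(Q) = (Q + 0)*(Q + (2 - Q)) = Q*2 = 2*Q)
P(c, I) = -4/3 + I/3 - c*(1 + c)/3 (P(c, I) = -4/3 + (I - c*(1 + c))/3 = -4/3 + (I/3 - c*(1 + c)/3) = -4/3 + I/3 - c*(1 + c)/3)
40 - P(q(L(6)), m(6)) = 40 - (-4/3 - (-4 + 6²)/3 - (-4 + 6²)²/3 + (2*6)/3) = 40 - (-4/3 - (-4 + 36)/3 - (-4 + 36)²/3 + (⅓)*12) = 40 - (-4/3 - ⅓*32 - ⅓*32² + 4) = 40 - (-4/3 - 32/3 - ⅓*1024 + 4) = 40 - (-4/3 - 32/3 - 1024/3 + 4) = 40 - 1*(-1048/3) = 40 + 1048/3 = 1168/3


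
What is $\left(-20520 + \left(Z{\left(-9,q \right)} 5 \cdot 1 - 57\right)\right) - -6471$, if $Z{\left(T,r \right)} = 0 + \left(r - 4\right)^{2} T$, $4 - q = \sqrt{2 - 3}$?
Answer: $-14061$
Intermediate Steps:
$q = 4 - i$ ($q = 4 - \sqrt{2 - 3} = 4 - \sqrt{-1} = 4 - i \approx 4.0 - 1.0 i$)
$Z{\left(T,r \right)} = T \left(-4 + r\right)^{2}$ ($Z{\left(T,r \right)} = 0 + \left(-4 + r\right)^{2} T = 0 + T \left(-4 + r\right)^{2} = T \left(-4 + r\right)^{2}$)
$\left(-20520 + \left(Z{\left(-9,q \right)} 5 \cdot 1 - 57\right)\right) - -6471 = \left(-20520 - \left(57 - - 9 \left(-4 + \left(4 - i\right)\right)^{2} \cdot 5 \cdot 1\right)\right) - -6471 = \left(-20520 - \left(57 - - 9 \left(- i\right)^{2} \cdot 5\right)\right) + \left(-8600 + 15071\right) = \left(-20520 - \left(57 - \left(-9\right) \left(-1\right) 5\right)\right) + 6471 = \left(-20520 + \left(9 \cdot 5 - 57\right)\right) + 6471 = \left(-20520 + \left(45 - 57\right)\right) + 6471 = \left(-20520 - 12\right) + 6471 = -20532 + 6471 = -14061$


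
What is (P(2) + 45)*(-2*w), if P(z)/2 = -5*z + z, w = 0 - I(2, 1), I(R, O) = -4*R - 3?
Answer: -638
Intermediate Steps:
I(R, O) = -3 - 4*R
w = 11 (w = 0 - (-3 - 4*2) = 0 - (-3 - 8) = 0 - 1*(-11) = 0 + 11 = 11)
P(z) = -8*z (P(z) = 2*(-5*z + z) = 2*(-4*z) = -8*z)
(P(2) + 45)*(-2*w) = (-8*2 + 45)*(-2*11) = (-16 + 45)*(-22) = 29*(-22) = -638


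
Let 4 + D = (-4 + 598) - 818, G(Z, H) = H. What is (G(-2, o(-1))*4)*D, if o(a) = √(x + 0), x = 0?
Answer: 0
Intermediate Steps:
o(a) = 0 (o(a) = √(0 + 0) = √0 = 0)
D = -228 (D = -4 + ((-4 + 598) - 818) = -4 + (594 - 818) = -4 - 224 = -228)
(G(-2, o(-1))*4)*D = (0*4)*(-228) = 0*(-228) = 0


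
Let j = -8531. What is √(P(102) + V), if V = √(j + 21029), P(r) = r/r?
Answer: √(1 + √12498) ≈ 10.620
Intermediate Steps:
P(r) = 1
V = √12498 (V = √(-8531 + 21029) = √12498 ≈ 111.79)
√(P(102) + V) = √(1 + √12498)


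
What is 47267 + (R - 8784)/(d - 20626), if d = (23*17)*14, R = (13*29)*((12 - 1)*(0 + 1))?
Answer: 716194221/15152 ≈ 47267.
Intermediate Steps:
R = 4147 (R = 377*(11*1) = 377*11 = 4147)
d = 5474 (d = 391*14 = 5474)
47267 + (R - 8784)/(d - 20626) = 47267 + (4147 - 8784)/(5474 - 20626) = 47267 - 4637/(-15152) = 47267 - 4637*(-1/15152) = 47267 + 4637/15152 = 716194221/15152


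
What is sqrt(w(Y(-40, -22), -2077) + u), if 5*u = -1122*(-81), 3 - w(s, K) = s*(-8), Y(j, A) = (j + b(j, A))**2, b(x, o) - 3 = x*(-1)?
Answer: sqrt(456285)/5 ≈ 135.10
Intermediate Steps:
b(x, o) = 3 - x (b(x, o) = 3 + x*(-1) = 3 - x)
Y(j, A) = 9 (Y(j, A) = (j + (3 - j))**2 = 3**2 = 9)
w(s, K) = 3 + 8*s (w(s, K) = 3 - s*(-8) = 3 - (-8)*s = 3 + 8*s)
u = 90882/5 (u = (-1122*(-81))/5 = (1/5)*90882 = 90882/5 ≈ 18176.)
sqrt(w(Y(-40, -22), -2077) + u) = sqrt((3 + 8*9) + 90882/5) = sqrt((3 + 72) + 90882/5) = sqrt(75 + 90882/5) = sqrt(91257/5) = sqrt(456285)/5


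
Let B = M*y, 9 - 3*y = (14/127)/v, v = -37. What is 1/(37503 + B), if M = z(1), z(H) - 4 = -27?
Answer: 14097/527706776 ≈ 2.6714e-5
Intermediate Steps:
z(H) = -23 (z(H) = 4 - 27 = -23)
M = -23
y = 42305/14097 (y = 3 - 14/127/(3*(-37)) = 3 - 14*(1/127)*(-1)/(3*37) = 3 - 14*(-1)/(381*37) = 3 - ⅓*(-14/4699) = 3 + 14/14097 = 42305/14097 ≈ 3.0010)
B = -973015/14097 (B = -23*42305/14097 = -973015/14097 ≈ -69.023)
1/(37503 + B) = 1/(37503 - 973015/14097) = 1/(527706776/14097) = 14097/527706776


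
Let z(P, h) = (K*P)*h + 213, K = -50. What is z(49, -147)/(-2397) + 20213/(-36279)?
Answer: -150828274/999549 ≈ -150.90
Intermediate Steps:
z(P, h) = 213 - 50*P*h (z(P, h) = (-50*P)*h + 213 = -50*P*h + 213 = 213 - 50*P*h)
z(49, -147)/(-2397) + 20213/(-36279) = (213 - 50*49*(-147))/(-2397) + 20213/(-36279) = (213 + 360150)*(-1/2397) + 20213*(-1/36279) = 360363*(-1/2397) - 697/1251 = -120121/799 - 697/1251 = -150828274/999549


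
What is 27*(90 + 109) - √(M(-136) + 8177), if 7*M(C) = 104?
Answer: 5373 - √401401/7 ≈ 5282.5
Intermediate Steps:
M(C) = 104/7 (M(C) = (⅐)*104 = 104/7)
27*(90 + 109) - √(M(-136) + 8177) = 27*(90 + 109) - √(104/7 + 8177) = 27*199 - √(57343/7) = 5373 - √401401/7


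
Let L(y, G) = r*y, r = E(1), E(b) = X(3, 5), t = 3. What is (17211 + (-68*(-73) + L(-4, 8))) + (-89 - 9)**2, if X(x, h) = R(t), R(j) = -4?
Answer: 31795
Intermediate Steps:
X(x, h) = -4
E(b) = -4
r = -4
L(y, G) = -4*y
(17211 + (-68*(-73) + L(-4, 8))) + (-89 - 9)**2 = (17211 + (-68*(-73) - 4*(-4))) + (-89 - 9)**2 = (17211 + (4964 + 16)) + (-98)**2 = (17211 + 4980) + 9604 = 22191 + 9604 = 31795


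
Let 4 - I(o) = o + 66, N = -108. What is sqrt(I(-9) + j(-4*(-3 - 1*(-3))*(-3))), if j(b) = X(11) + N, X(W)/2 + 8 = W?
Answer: I*sqrt(155) ≈ 12.45*I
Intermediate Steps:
X(W) = -16 + 2*W
I(o) = -62 - o (I(o) = 4 - (o + 66) = 4 - (66 + o) = 4 + (-66 - o) = -62 - o)
j(b) = -102 (j(b) = (-16 + 2*11) - 108 = (-16 + 22) - 108 = 6 - 108 = -102)
sqrt(I(-9) + j(-4*(-3 - 1*(-3))*(-3))) = sqrt((-62 - 1*(-9)) - 102) = sqrt((-62 + 9) - 102) = sqrt(-53 - 102) = sqrt(-155) = I*sqrt(155)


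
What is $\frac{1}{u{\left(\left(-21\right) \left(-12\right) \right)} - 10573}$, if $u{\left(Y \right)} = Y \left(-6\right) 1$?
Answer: $- \frac{1}{12085} \approx -8.2747 \cdot 10^{-5}$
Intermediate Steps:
$u{\left(Y \right)} = - 6 Y$ ($u{\left(Y \right)} = - 6 Y 1 = - 6 Y$)
$\frac{1}{u{\left(\left(-21\right) \left(-12\right) \right)} - 10573} = \frac{1}{- 6 \left(\left(-21\right) \left(-12\right)\right) - 10573} = \frac{1}{\left(-6\right) 252 - 10573} = \frac{1}{-1512 - 10573} = \frac{1}{-12085} = - \frac{1}{12085}$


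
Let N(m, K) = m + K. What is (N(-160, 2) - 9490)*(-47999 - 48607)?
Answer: 932054688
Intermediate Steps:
N(m, K) = K + m
(N(-160, 2) - 9490)*(-47999 - 48607) = ((2 - 160) - 9490)*(-47999 - 48607) = (-158 - 9490)*(-96606) = -9648*(-96606) = 932054688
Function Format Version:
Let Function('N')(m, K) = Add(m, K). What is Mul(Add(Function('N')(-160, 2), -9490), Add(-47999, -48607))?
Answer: 932054688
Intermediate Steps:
Function('N')(m, K) = Add(K, m)
Mul(Add(Function('N')(-160, 2), -9490), Add(-47999, -48607)) = Mul(Add(Add(2, -160), -9490), Add(-47999, -48607)) = Mul(Add(-158, -9490), -96606) = Mul(-9648, -96606) = 932054688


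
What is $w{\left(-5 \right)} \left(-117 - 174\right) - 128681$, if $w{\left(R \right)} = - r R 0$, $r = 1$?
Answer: $-128681$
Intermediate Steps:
$w{\left(R \right)} = 0$ ($w{\left(R \right)} = - 1 R 0 = - R 0 = \left(-1\right) 0 = 0$)
$w{\left(-5 \right)} \left(-117 - 174\right) - 128681 = 0 \left(-117 - 174\right) - 128681 = 0 \left(-291\right) - 128681 = 0 - 128681 = -128681$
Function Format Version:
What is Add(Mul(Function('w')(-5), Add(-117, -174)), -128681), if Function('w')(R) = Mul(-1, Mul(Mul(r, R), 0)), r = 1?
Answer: -128681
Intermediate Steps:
Function('w')(R) = 0 (Function('w')(R) = Mul(-1, Mul(Mul(1, R), 0)) = Mul(-1, Mul(R, 0)) = Mul(-1, 0) = 0)
Add(Mul(Function('w')(-5), Add(-117, -174)), -128681) = Add(Mul(0, Add(-117, -174)), -128681) = Add(Mul(0, -291), -128681) = Add(0, -128681) = -128681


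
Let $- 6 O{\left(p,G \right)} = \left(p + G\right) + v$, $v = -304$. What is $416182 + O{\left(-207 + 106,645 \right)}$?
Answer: $416142$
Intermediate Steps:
$O{\left(p,G \right)} = \frac{152}{3} - \frac{G}{6} - \frac{p}{6}$ ($O{\left(p,G \right)} = - \frac{\left(p + G\right) - 304}{6} = - \frac{\left(G + p\right) - 304}{6} = - \frac{-304 + G + p}{6} = \frac{152}{3} - \frac{G}{6} - \frac{p}{6}$)
$416182 + O{\left(-207 + 106,645 \right)} = 416182 - \left(\frac{341}{6} + \frac{-207 + 106}{6}\right) = 416182 - 40 = 416142$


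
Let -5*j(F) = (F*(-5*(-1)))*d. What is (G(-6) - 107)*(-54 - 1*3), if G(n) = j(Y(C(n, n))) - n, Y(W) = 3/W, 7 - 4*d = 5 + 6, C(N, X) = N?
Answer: 11571/2 ≈ 5785.5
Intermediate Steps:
d = -1 (d = 7/4 - (5 + 6)/4 = 7/4 - ¼*11 = 7/4 - 11/4 = -1)
j(F) = F (j(F) = -F*(-5*(-1))*(-1)/5 = -F*5*(-1)/5 = -5*F*(-1)/5 = -(-1)*F = F)
G(n) = -n + 3/n (G(n) = 3/n - n = -n + 3/n)
(G(-6) - 107)*(-54 - 1*3) = ((-1*(-6) + 3/(-6)) - 107)*(-54 - 1*3) = ((6 + 3*(-⅙)) - 107)*(-54 - 3) = ((6 - ½) - 107)*(-57) = (11/2 - 107)*(-57) = -203/2*(-57) = 11571/2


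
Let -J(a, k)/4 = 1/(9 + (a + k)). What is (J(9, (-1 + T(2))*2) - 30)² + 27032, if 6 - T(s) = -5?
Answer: 10085736/361 ≈ 27938.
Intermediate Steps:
T(s) = 11 (T(s) = 6 - 1*(-5) = 6 + 5 = 11)
J(a, k) = -4/(9 + a + k) (J(a, k) = -4/(9 + (a + k)) = -4/(9 + a + k))
(J(9, (-1 + T(2))*2) - 30)² + 27032 = (-4/(9 + 9 + (-1 + 11)*2) - 30)² + 27032 = (-4/(9 + 9 + 10*2) - 30)² + 27032 = (-4/(9 + 9 + 20) - 30)² + 27032 = (-4/38 - 30)² + 27032 = (-4*1/38 - 30)² + 27032 = (-2/19 - 30)² + 27032 = (-572/19)² + 27032 = 327184/361 + 27032 = 10085736/361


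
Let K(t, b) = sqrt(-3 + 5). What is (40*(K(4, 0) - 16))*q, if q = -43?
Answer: 27520 - 1720*sqrt(2) ≈ 25088.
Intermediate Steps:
K(t, b) = sqrt(2)
(40*(K(4, 0) - 16))*q = (40*(sqrt(2) - 16))*(-43) = (40*(-16 + sqrt(2)))*(-43) = (-640 + 40*sqrt(2))*(-43) = 27520 - 1720*sqrt(2)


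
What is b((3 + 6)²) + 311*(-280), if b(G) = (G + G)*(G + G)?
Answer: -60836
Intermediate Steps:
b(G) = 4*G² (b(G) = (2*G)*(2*G) = 4*G²)
b((3 + 6)²) + 311*(-280) = 4*((3 + 6)²)² + 311*(-280) = 4*(9²)² - 87080 = 4*81² - 87080 = 4*6561 - 87080 = 26244 - 87080 = -60836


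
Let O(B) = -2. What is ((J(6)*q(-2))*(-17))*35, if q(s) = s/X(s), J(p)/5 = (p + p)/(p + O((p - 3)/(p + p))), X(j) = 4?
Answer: 8925/2 ≈ 4462.5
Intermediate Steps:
J(p) = 10*p/(-2 + p) (J(p) = 5*((p + p)/(p - 2)) = 5*((2*p)/(-2 + p)) = 5*(2*p/(-2 + p)) = 10*p/(-2 + p))
q(s) = s/4
((J(6)*q(-2))*(-17))*35 = (((10*6/(-2 + 6))*((¼)*(-2)))*(-17))*35 = (((10*6/4)*(-½))*(-17))*35 = (((10*6*(¼))*(-½))*(-17))*35 = ((15*(-½))*(-17))*35 = -15/2*(-17)*35 = (255/2)*35 = 8925/2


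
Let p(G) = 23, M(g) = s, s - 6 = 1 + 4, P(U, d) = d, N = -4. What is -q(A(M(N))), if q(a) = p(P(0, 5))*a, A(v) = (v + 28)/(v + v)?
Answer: -897/22 ≈ -40.773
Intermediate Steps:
s = 11 (s = 6 + (1 + 4) = 6 + 5 = 11)
M(g) = 11
A(v) = (28 + v)/(2*v) (A(v) = (28 + v)/((2*v)) = (28 + v)*(1/(2*v)) = (28 + v)/(2*v))
q(a) = 23*a
-q(A(M(N))) = -23*(1/2)*(28 + 11)/11 = -23*(1/2)*(1/11)*39 = -23*39/22 = -1*897/22 = -897/22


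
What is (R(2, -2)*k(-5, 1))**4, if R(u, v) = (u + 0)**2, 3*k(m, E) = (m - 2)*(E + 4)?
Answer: 384160000/81 ≈ 4.7427e+6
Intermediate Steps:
k(m, E) = (-2 + m)*(4 + E)/3 (k(m, E) = ((m - 2)*(E + 4))/3 = ((-2 + m)*(4 + E))/3 = (-2 + m)*(4 + E)/3)
R(u, v) = u**2
(R(2, -2)*k(-5, 1))**4 = (2**2*(-8/3 - 2/3*1 + (4/3)*(-5) + (1/3)*1*(-5)))**4 = (4*(-8/3 - 2/3 - 20/3 - 5/3))**4 = (4*(-35/3))**4 = (-140/3)**4 = 384160000/81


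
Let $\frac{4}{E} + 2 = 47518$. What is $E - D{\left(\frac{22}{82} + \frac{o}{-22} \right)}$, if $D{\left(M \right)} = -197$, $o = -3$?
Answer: $\frac{2340164}{11879} \approx 197.0$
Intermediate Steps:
$E = \frac{1}{11879}$ ($E = \frac{4}{-2 + 47518} = \frac{4}{47516} = 4 \cdot \frac{1}{47516} = \frac{1}{11879} \approx 8.4182 \cdot 10^{-5}$)
$E - D{\left(\frac{22}{82} + \frac{o}{-22} \right)} = \frac{1}{11879} - -197 = \frac{1}{11879} + 197 = \frac{2340164}{11879}$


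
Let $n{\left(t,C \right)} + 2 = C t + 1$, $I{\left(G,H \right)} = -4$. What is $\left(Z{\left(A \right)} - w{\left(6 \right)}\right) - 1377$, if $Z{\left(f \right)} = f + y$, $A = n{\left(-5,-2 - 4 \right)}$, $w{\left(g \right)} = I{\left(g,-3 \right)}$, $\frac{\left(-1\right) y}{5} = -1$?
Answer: $-1339$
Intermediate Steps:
$y = 5$ ($y = \left(-5\right) \left(-1\right) = 5$)
$w{\left(g \right)} = -4$
$n{\left(t,C \right)} = -1 + C t$ ($n{\left(t,C \right)} = -2 + \left(C t + 1\right) = -2 + \left(1 + C t\right) = -1 + C t$)
$A = 29$ ($A = -1 + \left(-2 - 4\right) \left(-5\right) = -1 - -30 = -1 + 30 = 29$)
$Z{\left(f \right)} = 5 + f$ ($Z{\left(f \right)} = f + 5 = 5 + f$)
$\left(Z{\left(A \right)} - w{\left(6 \right)}\right) - 1377 = \left(\left(5 + 29\right) - -4\right) - 1377 = \left(34 + 4\right) - 1377 = 38 - 1377 = -1339$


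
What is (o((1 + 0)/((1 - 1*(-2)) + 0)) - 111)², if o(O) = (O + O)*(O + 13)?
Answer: 844561/81 ≈ 10427.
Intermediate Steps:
o(O) = 2*O*(13 + O) (o(O) = (2*O)*(13 + O) = 2*O*(13 + O))
(o((1 + 0)/((1 - 1*(-2)) + 0)) - 111)² = (2*((1 + 0)/((1 - 1*(-2)) + 0))*(13 + (1 + 0)/((1 - 1*(-2)) + 0)) - 111)² = (2*(1/((1 + 2) + 0))*(13 + 1/((1 + 2) + 0)) - 111)² = (2*(1/(3 + 0))*(13 + 1/(3 + 0)) - 111)² = (2*(1/3)*(13 + 1/3) - 111)² = (2*(1*(⅓))*(13 + 1*(⅓)) - 111)² = (2*(⅓)*(13 + ⅓) - 111)² = (2*(⅓)*(40/3) - 111)² = (80/9 - 111)² = (-919/9)² = 844561/81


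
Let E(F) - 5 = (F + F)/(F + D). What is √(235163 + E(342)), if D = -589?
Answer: 2*√9935731/13 ≈ 484.94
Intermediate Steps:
E(F) = 5 + 2*F/(-589 + F) (E(F) = 5 + (F + F)/(F - 589) = 5 + (2*F)/(-589 + F) = 5 + 2*F/(-589 + F))
√(235163 + E(342)) = √(235163 + (-2945 + 7*342)/(-589 + 342)) = √(235163 + (-2945 + 2394)/(-247)) = √(235163 - 1/247*(-551)) = √(235163 + 29/13) = √(3057148/13) = 2*√9935731/13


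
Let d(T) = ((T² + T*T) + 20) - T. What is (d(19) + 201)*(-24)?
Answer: -22176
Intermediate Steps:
d(T) = 20 - T + 2*T² (d(T) = ((T² + T²) + 20) - T = (2*T² + 20) - T = (20 + 2*T²) - T = 20 - T + 2*T²)
(d(19) + 201)*(-24) = ((20 - 1*19 + 2*19²) + 201)*(-24) = ((20 - 19 + 2*361) + 201)*(-24) = ((20 - 19 + 722) + 201)*(-24) = (723 + 201)*(-24) = 924*(-24) = -22176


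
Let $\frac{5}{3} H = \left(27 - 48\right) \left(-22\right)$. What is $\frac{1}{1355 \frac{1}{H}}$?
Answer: $\frac{1386}{6775} \approx 0.20458$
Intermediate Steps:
$H = \frac{1386}{5}$ ($H = \frac{3 \left(27 - 48\right) \left(-22\right)}{5} = \frac{3 \left(\left(-21\right) \left(-22\right)\right)}{5} = \frac{3}{5} \cdot 462 = \frac{1386}{5} \approx 277.2$)
$\frac{1}{1355 \frac{1}{H}} = \frac{1}{1355 \frac{1}{\frac{1386}{5}}} = \frac{1}{1355 \cdot \frac{5}{1386}} = \frac{1}{\frac{6775}{1386}} = \frac{1386}{6775}$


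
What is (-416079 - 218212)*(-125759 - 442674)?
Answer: 360551936003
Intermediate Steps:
(-416079 - 218212)*(-125759 - 442674) = -634291*(-568433) = 360551936003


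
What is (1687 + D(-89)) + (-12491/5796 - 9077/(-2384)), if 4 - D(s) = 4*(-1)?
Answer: 5860943057/3454416 ≈ 1696.7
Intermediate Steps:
D(s) = 8 (D(s) = 4 - 4*(-1) = 4 - 1*(-4) = 4 + 4 = 8)
(1687 + D(-89)) + (-12491/5796 - 9077/(-2384)) = (1687 + 8) + (-12491/5796 - 9077/(-2384)) = 1695 + (-12491*1/5796 - 9077*(-1/2384)) = 1695 + (-12491/5796 + 9077/2384) = 1695 + 5707937/3454416 = 5860943057/3454416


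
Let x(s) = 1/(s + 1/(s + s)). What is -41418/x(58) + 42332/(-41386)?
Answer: -2883588594301/1200194 ≈ -2.4026e+6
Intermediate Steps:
x(s) = 1/(s + 1/(2*s))
-41418/x(58) + 42332/(-41386) = -41418/(2*58/(1 + 2*58²)) + 42332/(-41386) = -41418/(2*58/(1 + 2*3364)) + 42332*(-1/41386) = -41418/(2*58/(1 + 6728)) - 21166/20693 = -41418/(2*58/6729) - 21166/20693 = -41418/(2*58*(1/6729)) - 21166/20693 = -41418/116/6729 - 21166/20693 = -41418*6729/116 - 21166/20693 = -139350861/58 - 21166/20693 = -2883588594301/1200194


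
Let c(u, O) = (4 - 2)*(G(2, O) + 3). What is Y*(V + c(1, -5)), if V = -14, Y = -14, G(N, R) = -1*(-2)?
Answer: 56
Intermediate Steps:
G(N, R) = 2
c(u, O) = 10 (c(u, O) = (4 - 2)*(2 + 3) = 2*5 = 10)
Y*(V + c(1, -5)) = -14*(-14 + 10) = -14*(-4) = 56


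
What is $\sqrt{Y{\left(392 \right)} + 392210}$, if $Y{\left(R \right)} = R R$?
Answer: $\sqrt{545874} \approx 738.83$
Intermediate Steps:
$Y{\left(R \right)} = R^{2}$
$\sqrt{Y{\left(392 \right)} + 392210} = \sqrt{392^{2} + 392210} = \sqrt{153664 + 392210} = \sqrt{545874}$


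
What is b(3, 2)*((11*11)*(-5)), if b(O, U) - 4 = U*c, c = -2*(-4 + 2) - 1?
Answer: -6050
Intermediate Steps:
c = 3 (c = -2*(-2) - 1 = 4 - 1 = 3)
b(O, U) = 4 + 3*U (b(O, U) = 4 + U*3 = 4 + 3*U)
b(3, 2)*((11*11)*(-5)) = (4 + 3*2)*((11*11)*(-5)) = (4 + 6)*(121*(-5)) = 10*(-605) = -6050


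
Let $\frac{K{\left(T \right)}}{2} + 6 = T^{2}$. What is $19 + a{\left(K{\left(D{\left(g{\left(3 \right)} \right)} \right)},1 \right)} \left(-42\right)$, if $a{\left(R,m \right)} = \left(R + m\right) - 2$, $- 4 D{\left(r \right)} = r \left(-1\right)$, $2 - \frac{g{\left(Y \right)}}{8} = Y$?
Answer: $229$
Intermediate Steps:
$g{\left(Y \right)} = 16 - 8 Y$
$D{\left(r \right)} = \frac{r}{4}$ ($D{\left(r \right)} = - \frac{r \left(-1\right)}{4} = - \frac{\left(-1\right) r}{4} = \frac{r}{4}$)
$K{\left(T \right)} = -12 + 2 T^{2}$
$a{\left(R,m \right)} = -2 + R + m$
$19 + a{\left(K{\left(D{\left(g{\left(3 \right)} \right)} \right)},1 \right)} \left(-42\right) = 19 + \left(-2 - \left(12 - 2 \left(\frac{16 - 24}{4}\right)^{2}\right) + 1\right) \left(-42\right) = 19 + \left(-2 - \left(12 - 2 \left(\frac{1}{4} \left(-8\right)\right)^{2}\right) + 1\right) \left(-42\right) = 19 + \left(-2 - \left(12 - 2 \left(-2\right)^{2}\right) + 1\right) \left(-42\right) = 19 + \left(-2 + \left(-12 + 2 \cdot 4\right) + 1\right) \left(-42\right) = 19 + \left(-2 + \left(-12 + 8\right) + 1\right) \left(-42\right) = 19 + \left(-2 - 4 + 1\right) \left(-42\right) = 19 - -210 = 19 + 210 = 229$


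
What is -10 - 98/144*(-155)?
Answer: 6875/72 ≈ 95.486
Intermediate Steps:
-10 - 98/144*(-155) = -10 - 98*1/144*(-155) = -10 - 49/72*(-155) = -10 + 7595/72 = 6875/72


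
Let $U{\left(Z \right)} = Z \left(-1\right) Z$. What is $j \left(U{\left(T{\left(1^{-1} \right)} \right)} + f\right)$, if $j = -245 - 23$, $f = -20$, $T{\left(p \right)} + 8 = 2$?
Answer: $15008$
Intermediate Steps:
$T{\left(p \right)} = -6$ ($T{\left(p \right)} = -8 + 2 = -6$)
$U{\left(Z \right)} = - Z^{2}$ ($U{\left(Z \right)} = - Z Z = - Z^{2}$)
$j = -268$
$j \left(U{\left(T{\left(1^{-1} \right)} \right)} + f\right) = - 268 \left(- \left(-6\right)^{2} - 20\right) = - 268 \left(\left(-1\right) 36 - 20\right) = - 268 \left(-36 - 20\right) = \left(-268\right) \left(-56\right) = 15008$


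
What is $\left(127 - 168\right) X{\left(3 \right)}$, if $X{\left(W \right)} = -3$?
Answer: $123$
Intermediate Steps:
$\left(127 - 168\right) X{\left(3 \right)} = \left(127 - 168\right) \left(-3\right) = \left(-41\right) \left(-3\right) = 123$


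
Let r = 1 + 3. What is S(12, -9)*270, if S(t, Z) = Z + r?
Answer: -1350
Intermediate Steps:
r = 4
S(t, Z) = 4 + Z (S(t, Z) = Z + 4 = 4 + Z)
S(12, -9)*270 = (4 - 9)*270 = -5*270 = -1350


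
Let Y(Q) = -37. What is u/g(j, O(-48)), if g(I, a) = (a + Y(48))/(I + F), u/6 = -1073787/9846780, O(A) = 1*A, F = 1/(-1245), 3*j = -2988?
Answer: -443839476509/57890860750 ≈ -7.6668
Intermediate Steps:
j = -996 (j = (1/3)*(-2988) = -996)
F = -1/1245 ≈ -0.00080321
O(A) = A
u = -1073787/1641130 (u = 6*(-1073787/9846780) = 6*(-1073787*1/9846780) = 6*(-357929/3282260) = -1073787/1641130 ≈ -0.65430)
g(I, a) = (-37 + a)/(-1/1245 + I) (g(I, a) = (a - 37)/(I - 1/1245) = (-37 + a)/(-1/1245 + I))
u/g(j, O(-48)) = -1073787*(-1 + 1245*(-996))/(1245*(-37 - 48))/1641130 = -1073787/(1641130*(1245*(-85)/(-1 - 1240020))) = -1073787/(1641130*(1245*(-85)/(-1240021))) = -1073787/(1641130*(1245*(-1/1240021)*(-85))) = -1073787/(1641130*105825/1240021) = -1073787/1641130*1240021/105825 = -443839476509/57890860750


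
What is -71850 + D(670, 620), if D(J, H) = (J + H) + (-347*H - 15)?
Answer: -285715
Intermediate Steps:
D(J, H) = -15 + J - 346*H (D(J, H) = (H + J) + (-15 - 347*H) = -15 + J - 346*H)
-71850 + D(670, 620) = -71850 + (-15 + 670 - 346*620) = -71850 + (-15 + 670 - 214520) = -71850 - 213865 = -285715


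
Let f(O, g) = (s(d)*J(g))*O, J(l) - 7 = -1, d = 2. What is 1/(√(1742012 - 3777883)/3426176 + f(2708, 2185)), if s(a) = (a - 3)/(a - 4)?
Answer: 95365052429697024/774745685938860658847 - 3426176*I*√2035871/774745685938860658847 ≈ 0.00012309 - 6.3099e-12*I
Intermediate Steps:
J(l) = 6 (J(l) = 7 - 1 = 6)
s(a) = (-3 + a)/(-4 + a)
f(O, g) = 3*O (f(O, g) = (((-3 + 2)/(-4 + 2))*6)*O = ((-1/(-2))*6)*O = (-½*(-1)*6)*O = ((½)*6)*O = 3*O)
1/(√(1742012 - 3777883)/3426176 + f(2708, 2185)) = 1/(√(1742012 - 3777883)/3426176 + 3*2708) = 1/(√(-2035871)*(1/3426176) + 8124) = 1/((I*√2035871)*(1/3426176) + 8124) = 1/(I*√2035871/3426176 + 8124) = 1/(8124 + I*√2035871/3426176)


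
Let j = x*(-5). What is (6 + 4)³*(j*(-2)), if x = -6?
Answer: -60000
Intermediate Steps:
j = 30 (j = -6*(-5) = 30)
(6 + 4)³*(j*(-2)) = (6 + 4)³*(30*(-2)) = 10³*(-60) = 1000*(-60) = -60000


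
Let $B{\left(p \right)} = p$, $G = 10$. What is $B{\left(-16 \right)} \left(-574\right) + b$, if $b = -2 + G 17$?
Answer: $9352$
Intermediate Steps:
$b = 168$ ($b = -2 + 10 \cdot 17 = -2 + 170 = 168$)
$B{\left(-16 \right)} \left(-574\right) + b = \left(-16\right) \left(-574\right) + 168 = 9184 + 168 = 9352$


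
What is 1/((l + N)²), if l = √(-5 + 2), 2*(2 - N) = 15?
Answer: 4/(11 - 2*I*√3)² ≈ 0.024648 + 0.017233*I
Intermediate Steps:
N = -11/2 (N = 2 - ½*15 = 2 - 15/2 = -11/2 ≈ -5.5000)
l = I*√3 (l = √(-3) = I*√3 ≈ 1.732*I)
1/((l + N)²) = 1/((I*√3 - 11/2)²) = 1/((-11/2 + I*√3)²) = (-11/2 + I*√3)⁻²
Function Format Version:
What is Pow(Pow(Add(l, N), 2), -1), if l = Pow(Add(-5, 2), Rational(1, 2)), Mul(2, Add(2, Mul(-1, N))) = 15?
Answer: Mul(4, Pow(Add(11, Mul(-2, I, Pow(3, Rational(1, 2)))), -2)) ≈ Add(0.024648, Mul(0.017233, I))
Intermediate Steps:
N = Rational(-11, 2) (N = Add(2, Mul(Rational(-1, 2), 15)) = Add(2, Rational(-15, 2)) = Rational(-11, 2) ≈ -5.5000)
l = Mul(I, Pow(3, Rational(1, 2))) (l = Pow(-3, Rational(1, 2)) = Mul(I, Pow(3, Rational(1, 2))) ≈ Mul(1.7320, I))
Pow(Pow(Add(l, N), 2), -1) = Pow(Pow(Add(Mul(I, Pow(3, Rational(1, 2))), Rational(-11, 2)), 2), -1) = Pow(Pow(Add(Rational(-11, 2), Mul(I, Pow(3, Rational(1, 2)))), 2), -1) = Pow(Add(Rational(-11, 2), Mul(I, Pow(3, Rational(1, 2)))), -2)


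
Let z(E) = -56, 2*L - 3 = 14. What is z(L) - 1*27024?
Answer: -27080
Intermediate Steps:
L = 17/2 (L = 3/2 + (½)*14 = 3/2 + 7 = 17/2 ≈ 8.5000)
z(L) - 1*27024 = -56 - 1*27024 = -56 - 27024 = -27080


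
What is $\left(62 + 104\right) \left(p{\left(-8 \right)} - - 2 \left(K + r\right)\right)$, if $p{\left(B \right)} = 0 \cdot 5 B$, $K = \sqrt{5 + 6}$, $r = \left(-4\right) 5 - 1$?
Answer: $-6972 + 332 \sqrt{11} \approx -5870.9$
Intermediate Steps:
$r = -21$ ($r = -20 - 1 = -21$)
$K = \sqrt{11} \approx 3.3166$
$p{\left(B \right)} = 0$ ($p{\left(B \right)} = 0 B = 0$)
$\left(62 + 104\right) \left(p{\left(-8 \right)} - - 2 \left(K + r\right)\right) = \left(62 + 104\right) \left(0 - - 2 \left(\sqrt{11} - 21\right)\right) = 166 \left(0 - - 2 \left(-21 + \sqrt{11}\right)\right) = 166 \left(0 - \left(42 - 2 \sqrt{11}\right)\right) = 166 \left(-42 + 2 \sqrt{11}\right) = -6972 + 332 \sqrt{11}$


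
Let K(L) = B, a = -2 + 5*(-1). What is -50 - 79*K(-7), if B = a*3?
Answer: 1609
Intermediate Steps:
a = -7 (a = -2 - 5 = -7)
B = -21 (B = -7*3 = -21)
K(L) = -21
-50 - 79*K(-7) = -50 - 79*(-21) = -50 + 1659 = 1609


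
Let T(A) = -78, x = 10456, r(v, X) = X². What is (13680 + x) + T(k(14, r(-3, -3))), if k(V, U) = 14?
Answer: 24058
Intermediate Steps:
(13680 + x) + T(k(14, r(-3, -3))) = (13680 + 10456) - 78 = 24136 - 78 = 24058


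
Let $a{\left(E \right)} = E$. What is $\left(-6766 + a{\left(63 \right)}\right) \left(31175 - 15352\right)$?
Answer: $-106061569$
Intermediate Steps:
$\left(-6766 + a{\left(63 \right)}\right) \left(31175 - 15352\right) = \left(-6766 + 63\right) \left(31175 - 15352\right) = \left(-6703\right) 15823 = -106061569$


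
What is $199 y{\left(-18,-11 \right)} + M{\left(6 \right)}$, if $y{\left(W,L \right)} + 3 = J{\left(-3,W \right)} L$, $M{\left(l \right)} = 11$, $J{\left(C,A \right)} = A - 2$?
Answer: $43194$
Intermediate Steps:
$J{\left(C,A \right)} = -2 + A$
$y{\left(W,L \right)} = -3 + L \left(-2 + W\right)$ ($y{\left(W,L \right)} = -3 + \left(-2 + W\right) L = -3 + L \left(-2 + W\right)$)
$199 y{\left(-18,-11 \right)} + M{\left(6 \right)} = 199 \left(-3 - 11 \left(-2 - 18\right)\right) + 11 = 199 \left(-3 - -220\right) + 11 = 199 \left(-3 + 220\right) + 11 = 199 \cdot 217 + 11 = 43183 + 11 = 43194$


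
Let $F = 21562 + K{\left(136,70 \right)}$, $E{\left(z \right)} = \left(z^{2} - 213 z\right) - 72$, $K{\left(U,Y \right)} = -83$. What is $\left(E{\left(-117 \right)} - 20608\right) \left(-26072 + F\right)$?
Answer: $-82352490$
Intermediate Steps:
$E{\left(z \right)} = -72 + z^{2} - 213 z$
$F = 21479$ ($F = 21562 - 83 = 21479$)
$\left(E{\left(-117 \right)} - 20608\right) \left(-26072 + F\right) = \left(\left(-72 + \left(-117\right)^{2} - -24921\right) - 20608\right) \left(-26072 + 21479\right) = \left(\left(-72 + 13689 + 24921\right) - 20608\right) \left(-4593\right) = \left(38538 - 20608\right) \left(-4593\right) = 17930 \left(-4593\right) = -82352490$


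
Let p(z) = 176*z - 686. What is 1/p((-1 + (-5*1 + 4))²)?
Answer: 1/18 ≈ 0.055556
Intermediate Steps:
p(z) = -686 + 176*z
1/p((-1 + (-5*1 + 4))²) = 1/(-686 + 176*(-1 + (-5*1 + 4))²) = 1/(-686 + 176*(-1 + (-5 + 4))²) = 1/(-686 + 176*(-1 - 1)²) = 1/(-686 + 176*(-2)²) = 1/(-686 + 176*4) = 1/(-686 + 704) = 1/18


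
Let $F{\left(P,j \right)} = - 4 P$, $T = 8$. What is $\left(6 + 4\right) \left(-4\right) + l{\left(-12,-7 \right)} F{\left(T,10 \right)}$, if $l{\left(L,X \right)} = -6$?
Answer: $152$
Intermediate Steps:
$\left(6 + 4\right) \left(-4\right) + l{\left(-12,-7 \right)} F{\left(T,10 \right)} = \left(6 + 4\right) \left(-4\right) - 6 \left(\left(-4\right) 8\right) = 10 \left(-4\right) - -192 = -40 + 192 = 152$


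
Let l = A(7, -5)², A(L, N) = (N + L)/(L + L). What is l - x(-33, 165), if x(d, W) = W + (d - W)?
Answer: 1618/49 ≈ 33.020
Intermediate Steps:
A(L, N) = (L + N)/(2*L) (A(L, N) = (L + N)/((2*L)) = (L + N)*(1/(2*L)) = (L + N)/(2*L))
x(d, W) = d
l = 1/49 (l = ((½)*(7 - 5)/7)² = ((½)*(⅐)*2)² = (⅐)² = 1/49 ≈ 0.020408)
l - x(-33, 165) = 1/49 - 1*(-33) = 1/49 + 33 = 1618/49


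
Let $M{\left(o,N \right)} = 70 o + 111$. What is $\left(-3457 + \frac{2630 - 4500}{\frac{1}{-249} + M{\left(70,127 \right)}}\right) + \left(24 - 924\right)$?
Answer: $- \frac{2718430048}{623869} \approx -4357.4$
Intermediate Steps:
$M{\left(o,N \right)} = 111 + 70 o$
$\left(-3457 + \frac{2630 - 4500}{\frac{1}{-249} + M{\left(70,127 \right)}}\right) + \left(24 - 924\right) = \left(-3457 + \frac{2630 - 4500}{\frac{1}{-249} + \left(111 + 70 \cdot 70\right)}\right) + \left(24 - 924\right) = \left(-3457 - \frac{1870}{- \frac{1}{249} + \left(111 + 4900\right)}\right) + \left(24 - 924\right) = \left(-3457 - \frac{1870}{- \frac{1}{249} + 5011}\right) - 900 = \left(-3457 - \frac{1870}{\frac{1247738}{249}}\right) - 900 = \left(-3457 - \frac{232815}{623869}\right) - 900 = - \frac{2156947948}{623869} - 900 = - \frac{2718430048}{623869}$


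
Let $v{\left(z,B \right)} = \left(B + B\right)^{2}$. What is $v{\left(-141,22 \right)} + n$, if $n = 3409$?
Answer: $5345$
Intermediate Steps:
$v{\left(z,B \right)} = 4 B^{2}$ ($v{\left(z,B \right)} = \left(2 B\right)^{2} = 4 B^{2}$)
$v{\left(-141,22 \right)} + n = 4 \cdot 22^{2} + 3409 = 4 \cdot 484 + 3409 = 1936 + 3409 = 5345$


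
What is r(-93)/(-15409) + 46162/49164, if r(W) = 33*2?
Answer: 354032717/378784038 ≈ 0.93466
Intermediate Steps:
r(W) = 66
r(-93)/(-15409) + 46162/49164 = 66/(-15409) + 46162/49164 = 66*(-1/15409) + 46162*(1/49164) = -66/15409 + 23081/24582 = 354032717/378784038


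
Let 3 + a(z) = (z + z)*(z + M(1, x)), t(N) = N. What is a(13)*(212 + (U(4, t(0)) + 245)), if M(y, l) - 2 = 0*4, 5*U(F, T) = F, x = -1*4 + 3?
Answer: 885843/5 ≈ 1.7717e+5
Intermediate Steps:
x = -1 (x = -4 + 3 = -1)
U(F, T) = F/5
M(y, l) = 2 (M(y, l) = 2 + 0*4 = 2 + 0 = 2)
a(z) = -3 + 2*z*(2 + z) (a(z) = -3 + (z + z)*(z + 2) = -3 + (2*z)*(2 + z) = -3 + 2*z*(2 + z))
a(13)*(212 + (U(4, t(0)) + 245)) = (-3 + 2*13**2 + 4*13)*(212 + ((1/5)*4 + 245)) = (-3 + 2*169 + 52)*(212 + (4/5 + 245)) = (-3 + 338 + 52)*(212 + 1229/5) = 387*(2289/5) = 885843/5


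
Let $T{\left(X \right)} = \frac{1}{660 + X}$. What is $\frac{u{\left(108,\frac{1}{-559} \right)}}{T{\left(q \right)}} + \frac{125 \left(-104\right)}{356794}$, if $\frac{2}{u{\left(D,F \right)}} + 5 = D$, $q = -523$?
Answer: $\frac{48211278}{18374891} \approx 2.6238$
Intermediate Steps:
$u{\left(D,F \right)} = \frac{2}{-5 + D}$
$\frac{u{\left(108,\frac{1}{-559} \right)}}{T{\left(q \right)}} + \frac{125 \left(-104\right)}{356794} = \frac{2 \frac{1}{-5 + 108}}{\frac{1}{660 - 523}} + \frac{125 \left(-104\right)}{356794} = \frac{2 \cdot \frac{1}{103}}{\frac{1}{137}} - \frac{6500}{178397} = 2 \cdot \frac{1}{103} \frac{1}{\frac{1}{137}} - \frac{6500}{178397} = \frac{2}{103} \cdot 137 - \frac{6500}{178397} = \frac{274}{103} - \frac{6500}{178397} = \frac{48211278}{18374891}$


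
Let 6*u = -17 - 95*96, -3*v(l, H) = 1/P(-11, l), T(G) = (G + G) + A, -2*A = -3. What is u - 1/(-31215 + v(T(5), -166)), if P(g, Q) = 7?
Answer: -2994724783/1966548 ≈ -1522.8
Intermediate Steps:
A = 3/2 (A = -½*(-3) = 3/2 ≈ 1.5000)
T(G) = 3/2 + 2*G (T(G) = (G + G) + 3/2 = 2*G + 3/2 = 3/2 + 2*G)
v(l, H) = -1/21 (v(l, H) = -⅓/7 = -⅓*⅐ = -1/21)
u = -9137/6 (u = (-17 - 95*96)/6 = (-17 - 9120)/6 = (⅙)*(-9137) = -9137/6 ≈ -1522.8)
u - 1/(-31215 + v(T(5), -166)) = -9137/6 - 1/(-31215 - 1/21) = -9137/6 - 1/(-655516/21) = -9137/6 - 1*(-21/655516) = -9137/6 + 21/655516 = -2994724783/1966548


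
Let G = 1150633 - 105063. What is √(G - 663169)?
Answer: 9*√4721 ≈ 618.39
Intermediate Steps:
G = 1045570
√(G - 663169) = √(1045570 - 663169) = √382401 = 9*√4721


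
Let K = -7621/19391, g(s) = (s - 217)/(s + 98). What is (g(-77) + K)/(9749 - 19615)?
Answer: 279095/191311606 ≈ 0.0014588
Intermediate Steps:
g(s) = (-217 + s)/(98 + s)
K = -7621/19391 (K = -7621*1/19391 = -7621/19391 ≈ -0.39302)
(g(-77) + K)/(9749 - 19615) = ((-217 - 77)/(98 - 77) - 7621/19391)/(9749 - 19615) = (-294/21 - 7621/19391)/(-9866) = ((1/21)*(-294) - 7621/19391)*(-1/9866) = (-14 - 7621/19391)*(-1/9866) = -279095/19391*(-1/9866) = 279095/191311606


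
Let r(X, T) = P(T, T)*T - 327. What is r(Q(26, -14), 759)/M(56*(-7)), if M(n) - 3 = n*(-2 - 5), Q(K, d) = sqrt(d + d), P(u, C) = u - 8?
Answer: 569682/2747 ≈ 207.38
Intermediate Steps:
P(u, C) = -8 + u
Q(K, d) = sqrt(2)*sqrt(d) (Q(K, d) = sqrt(2*d) = sqrt(2)*sqrt(d))
M(n) = 3 - 7*n (M(n) = 3 + n*(-2 - 5) = 3 + n*(-7) = 3 - 7*n)
r(X, T) = -327 + T*(-8 + T) (r(X, T) = (-8 + T)*T - 327 = T*(-8 + T) - 327 = -327 + T*(-8 + T))
r(Q(26, -14), 759)/M(56*(-7)) = (-327 + 759*(-8 + 759))/(3 - 392*(-7)) = (-327 + 759*751)/(3 - 7*(-392)) = (-327 + 570009)/(3 + 2744) = 569682/2747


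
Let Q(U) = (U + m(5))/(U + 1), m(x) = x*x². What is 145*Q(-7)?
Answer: -8555/3 ≈ -2851.7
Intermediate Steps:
m(x) = x³
Q(U) = (125 + U)/(1 + U) (Q(U) = (U + 5³)/(U + 1) = (U + 125)/(1 + U) = (125 + U)/(1 + U))
145*Q(-7) = 145*((125 - 7)/(1 - 7)) = 145*(118/(-6)) = 145*(-⅙*118) = 145*(-59/3) = -8555/3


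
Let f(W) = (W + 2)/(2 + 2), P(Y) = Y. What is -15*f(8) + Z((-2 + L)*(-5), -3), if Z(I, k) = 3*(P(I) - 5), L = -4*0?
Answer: -45/2 ≈ -22.500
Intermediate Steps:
L = 0
f(W) = ½ + W/4 (f(W) = (2 + W)/4 = (2 + W)*(¼) = ½ + W/4)
Z(I, k) = -15 + 3*I (Z(I, k) = 3*(I - 5) = 3*(-5 + I) = -15 + 3*I)
-15*f(8) + Z((-2 + L)*(-5), -3) = -15*(½ + (¼)*8) + (-15 + 3*((-2 + 0)*(-5))) = -15*(½ + 2) + (-15 + 3*(-2*(-5))) = -15*5/2 + (-15 + 3*10) = -75/2 + (-15 + 30) = -75/2 + 15 = -45/2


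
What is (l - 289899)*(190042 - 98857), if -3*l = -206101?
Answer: -20170000420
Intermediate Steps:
l = 206101/3 (l = -1/3*(-206101) = 206101/3 ≈ 68700.)
(l - 289899)*(190042 - 98857) = (206101/3 - 289899)*(190042 - 98857) = -663596/3*91185 = -20170000420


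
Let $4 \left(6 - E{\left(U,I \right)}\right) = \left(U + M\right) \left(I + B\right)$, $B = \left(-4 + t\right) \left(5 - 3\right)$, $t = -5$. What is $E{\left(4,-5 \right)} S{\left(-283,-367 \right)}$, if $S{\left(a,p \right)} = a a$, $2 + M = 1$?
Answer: $\frac{7448277}{4} \approx 1.8621 \cdot 10^{6}$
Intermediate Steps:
$B = -18$ ($B = \left(-4 - 5\right) \left(5 - 3\right) = \left(-9\right) 2 = -18$)
$M = -1$ ($M = -2 + 1 = -1$)
$E{\left(U,I \right)} = 6 - \frac{\left(-1 + U\right) \left(-18 + I\right)}{4}$ ($E{\left(U,I \right)} = 6 - \frac{\left(U - 1\right) \left(I - 18\right)}{4} = 6 - \frac{\left(-1 + U\right) \left(-18 + I\right)}{4}$)
$S{\left(a,p \right)} = a^{2}$
$E{\left(4,-5 \right)} S{\left(-283,-367 \right)} = \left(\frac{3}{2} + \frac{1}{4} \left(-5\right) + \frac{9}{2} \cdot 4 - \left(- \frac{5}{4}\right) 4\right) \left(-283\right)^{2} = \left(\frac{3}{2} - \frac{5}{4} + 18 + 5\right) 80089 = \frac{93}{4} \cdot 80089 = \frac{7448277}{4}$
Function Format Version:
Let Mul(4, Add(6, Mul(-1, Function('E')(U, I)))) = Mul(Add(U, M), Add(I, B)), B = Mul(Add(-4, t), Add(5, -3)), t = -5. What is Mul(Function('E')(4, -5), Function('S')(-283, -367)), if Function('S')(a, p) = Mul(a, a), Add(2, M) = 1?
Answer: Rational(7448277, 4) ≈ 1.8621e+6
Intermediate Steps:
B = -18 (B = Mul(Add(-4, -5), Add(5, -3)) = Mul(-9, 2) = -18)
M = -1 (M = Add(-2, 1) = -1)
Function('E')(U, I) = Add(6, Mul(Rational(-1, 4), Add(-1, U), Add(-18, I))) (Function('E')(U, I) = Add(6, Mul(Rational(-1, 4), Mul(Add(U, -1), Add(I, -18)))) = Add(6, Mul(Rational(-1, 4), Mul(Add(-1, U), Add(-18, I)))) = Add(6, Mul(Rational(-1, 4), Add(-1, U), Add(-18, I))))
Function('S')(a, p) = Pow(a, 2)
Mul(Function('E')(4, -5), Function('S')(-283, -367)) = Mul(Add(Rational(3, 2), Mul(Rational(1, 4), -5), Mul(Rational(9, 2), 4), Mul(Rational(-1, 4), -5, 4)), Pow(-283, 2)) = Mul(Add(Rational(3, 2), Rational(-5, 4), 18, 5), 80089) = Mul(Rational(93, 4), 80089) = Rational(7448277, 4)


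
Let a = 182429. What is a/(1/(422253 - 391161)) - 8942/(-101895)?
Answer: 577956843085802/101895 ≈ 5.6721e+9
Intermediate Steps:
a/(1/(422253 - 391161)) - 8942/(-101895) = 182429/(1/(422253 - 391161)) - 8942/(-101895) = 182429/(1/31092) - 8942*(-1/101895) = 182429/(1/31092) + 8942/101895 = 182429*31092 + 8942/101895 = 5672082468 + 8942/101895 = 577956843085802/101895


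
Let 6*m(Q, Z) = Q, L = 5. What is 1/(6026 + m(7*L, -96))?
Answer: 6/36191 ≈ 0.00016579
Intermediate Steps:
m(Q, Z) = Q/6
1/(6026 + m(7*L, -96)) = 1/(6026 + (7*5)/6) = 1/(6026 + (1/6)*35) = 1/(6026 + 35/6) = 1/(36191/6) = 6/36191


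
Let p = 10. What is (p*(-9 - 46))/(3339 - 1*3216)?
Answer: -550/123 ≈ -4.4715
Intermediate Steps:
(p*(-9 - 46))/(3339 - 1*3216) = (10*(-9 - 46))/(3339 - 1*3216) = (10*(-55))/(3339 - 3216) = -550/123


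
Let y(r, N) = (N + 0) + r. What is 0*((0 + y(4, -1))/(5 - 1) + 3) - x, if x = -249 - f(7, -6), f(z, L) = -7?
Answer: 242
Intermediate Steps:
y(r, N) = N + r
x = -242 (x = -249 - 1*(-7) = -249 + 7 = -242)
0*((0 + y(4, -1))/(5 - 1) + 3) - x = 0*((0 + (-1 + 4))/(5 - 1) + 3) - 1*(-242) = 0*((0 + 3)/4 + 3) + 242 = 0*(3*(¼) + 3) + 242 = 0*(¾ + 3) + 242 = 0*(15/4) + 242 = 0 + 242 = 242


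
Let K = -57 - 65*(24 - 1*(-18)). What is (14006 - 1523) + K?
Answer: 9696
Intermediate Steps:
K = -2787 (K = -57 - 65*(24 + 18) = -57 - 65*42 = -57 - 2730 = -2787)
(14006 - 1523) + K = (14006 - 1523) - 2787 = 12483 - 2787 = 9696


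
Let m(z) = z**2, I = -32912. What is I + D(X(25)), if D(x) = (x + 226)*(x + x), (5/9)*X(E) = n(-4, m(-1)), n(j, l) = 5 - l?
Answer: -738848/25 ≈ -29554.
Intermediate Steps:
X(E) = 36/5 (X(E) = 9*(5 - 1*(-1)**2)/5 = 9*(5 - 1*1)/5 = 9*(5 - 1)/5 = (9/5)*4 = 36/5)
D(x) = 2*x*(226 + x) (D(x) = (226 + x)*(2*x) = 2*x*(226 + x))
I + D(X(25)) = -32912 + 2*(36/5)*(226 + 36/5) = -32912 + 2*(36/5)*(1166/5) = -32912 + 83952/25 = -738848/25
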